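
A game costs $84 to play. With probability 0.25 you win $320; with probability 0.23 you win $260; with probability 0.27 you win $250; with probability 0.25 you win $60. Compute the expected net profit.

138.3

E[payout] = 320·0.25 + 260·0.23 + 250·0.27 + 60·0.25
 = 80 + 59.8 + 67.5 + 15
 = 222.3
Net = 222.3 - 84 = 138.3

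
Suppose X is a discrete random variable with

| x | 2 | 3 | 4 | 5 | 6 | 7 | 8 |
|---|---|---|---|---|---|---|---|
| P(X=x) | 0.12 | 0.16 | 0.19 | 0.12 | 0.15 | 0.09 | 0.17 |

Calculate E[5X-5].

E[5X-5] = Σ (5x-5)·P(X=x)
 = 5·0.12 + 10·0.16 + 15·0.19 + 20·0.12 + 25·0.15 + 30·0.09 + 35·0.17
 = 0.6 + 1.6 + 2.85 + 2.4 + 3.75 + 2.7 + 5.95
 = 19.85

19.85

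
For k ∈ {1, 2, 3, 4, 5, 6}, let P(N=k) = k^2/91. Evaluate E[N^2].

E[N^2] = Σ n^2·P(N=n)
 = 1·1/91 + 4·4/91 + 9·9/91 + 16·16/91 + 25·25/91 + 36·36/91
 = 1/91 + 16/91 + 81/91 + 256/91 + 625/91 + 1296/91
 = 25

25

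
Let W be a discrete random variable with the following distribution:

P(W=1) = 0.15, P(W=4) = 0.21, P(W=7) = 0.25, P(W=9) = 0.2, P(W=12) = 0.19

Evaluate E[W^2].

59.32

E[W^2] = Σ w^2·P(W=w)
 = 1·0.15 + 16·0.21 + 49·0.25 + 81·0.2 + 144·0.19
 = 0.15 + 3.36 + 12.25 + 16.2 + 27.36
 = 59.32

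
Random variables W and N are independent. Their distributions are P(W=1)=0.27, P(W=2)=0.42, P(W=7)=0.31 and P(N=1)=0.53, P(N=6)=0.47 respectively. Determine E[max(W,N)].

E[max(W,N)] = Σ_w Σ_n max(w,n) · P(W=w)P(N=n)
 = 1·0.1431 + 6·0.1269 + 2·0.2226 + 6·0.1974 + 7·0.1643 + 7·0.1457
 = 0.1431 + 0.7614 + 0.4452 + 1.1844 + 1.1501 + 1.0199
 = 4.7041

4.7041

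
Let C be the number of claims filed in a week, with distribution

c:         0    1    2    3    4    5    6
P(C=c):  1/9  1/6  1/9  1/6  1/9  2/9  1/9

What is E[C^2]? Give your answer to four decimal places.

E[C^2] = Σ c^2·P(C=c)
 = 0·1/9 + 1·1/6 + 4·1/9 + 9·1/6 + 16·1/9 + 25·2/9 + 36·1/9
 = 0 + 1/6 + 4/9 + 3/2 + 16/9 + 50/9 + 4
 = 121/9

13.4444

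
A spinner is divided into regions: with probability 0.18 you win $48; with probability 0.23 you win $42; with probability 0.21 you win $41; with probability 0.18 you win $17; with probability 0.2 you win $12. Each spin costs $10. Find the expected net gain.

22.37

E[payout] = 48·0.18 + 42·0.23 + 41·0.21 + 17·0.18 + 12·0.2
 = 8.64 + 9.66 + 8.61 + 3.06 + 2.4
 = 32.37
Net = 32.37 - 10 = 22.37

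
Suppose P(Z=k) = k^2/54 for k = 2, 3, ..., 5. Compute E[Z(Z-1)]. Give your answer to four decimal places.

13.9630

E[Z(Z-1)] = Σ z(z-1)·P(Z=z)
 = 2·2/27 + 6·1/6 + 12·8/27 + 20·25/54
 = 4/27 + 1 + 32/9 + 250/27
 = 377/27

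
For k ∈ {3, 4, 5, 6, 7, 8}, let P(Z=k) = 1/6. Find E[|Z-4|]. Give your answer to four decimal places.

E[|Z-4|] = Σ |z-4|·P(Z=z)
 = 1·1/6 + 0·1/6 + 1·1/6 + 2·1/6 + 3·1/6 + 4·1/6
 = 1/6 + 0 + 1/6 + 1/3 + 1/2 + 2/3
 = 11/6

1.8333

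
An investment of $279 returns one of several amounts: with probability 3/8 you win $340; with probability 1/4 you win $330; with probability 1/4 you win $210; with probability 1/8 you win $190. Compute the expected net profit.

7.25

E[payout] = 340·3/8 + 330·1/4 + 210·1/4 + 190·1/8
 = 255/2 + 165/2 + 105/2 + 95/4
 = 1145/4
Net = 1145/4 - 279 = 29/4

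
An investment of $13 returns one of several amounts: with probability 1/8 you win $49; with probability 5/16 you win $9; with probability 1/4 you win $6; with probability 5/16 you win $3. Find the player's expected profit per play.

E[payout] = 49·1/8 + 9·5/16 + 6·1/4 + 3·5/16
 = 49/8 + 45/16 + 3/2 + 15/16
 = 91/8
Net = 91/8 - 13 = -13/8

-1.625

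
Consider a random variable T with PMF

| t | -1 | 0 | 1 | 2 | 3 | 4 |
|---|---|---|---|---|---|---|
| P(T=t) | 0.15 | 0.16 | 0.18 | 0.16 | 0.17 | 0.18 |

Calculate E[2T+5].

E[2T+5] = Σ (2t+5)·P(T=t)
 = 3·0.15 + 5·0.16 + 7·0.18 + 9·0.16 + 11·0.17 + 13·0.18
 = 0.45 + 0.8 + 1.26 + 1.44 + 1.87 + 2.34
 = 8.16

8.16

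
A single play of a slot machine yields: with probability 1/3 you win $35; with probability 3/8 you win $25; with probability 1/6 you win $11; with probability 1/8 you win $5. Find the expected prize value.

E[payout] = 35·1/3 + 25·3/8 + 11·1/6 + 5·1/8
 = 35/3 + 75/8 + 11/6 + 5/8
 = 47/2

23.5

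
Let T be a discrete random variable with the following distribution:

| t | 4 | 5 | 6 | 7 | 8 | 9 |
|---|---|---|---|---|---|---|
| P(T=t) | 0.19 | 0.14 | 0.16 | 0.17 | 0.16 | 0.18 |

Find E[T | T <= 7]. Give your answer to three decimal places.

P(T <= 7) = 0.19 + 0.14 + 0.16 + 0.17 = 0.66.
E[T | T <= 7] = [4·0.19 + 5·0.14 + 6·0.16 + 7·0.17] / 0.66
 = 3.61 / 0.66
 = 361/66

5.470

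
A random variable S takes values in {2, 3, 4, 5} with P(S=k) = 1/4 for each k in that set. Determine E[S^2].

13.5

E[S^2] = Σ s^2·P(S=s)
 = 4·1/4 + 9·1/4 + 16·1/4 + 25·1/4
 = 1 + 9/4 + 4 + 25/4
 = 27/2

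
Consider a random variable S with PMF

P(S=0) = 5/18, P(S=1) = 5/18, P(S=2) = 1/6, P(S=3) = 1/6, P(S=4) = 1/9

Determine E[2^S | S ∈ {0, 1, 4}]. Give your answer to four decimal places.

3.9167

P(S ∈ {0, 1, 4}) = 5/18 + 5/18 + 1/9 = 2/3.
E[2^S | S ∈ {0, 1, 4}] = [1·5/18 + 2·5/18 + 16·1/9] / (2/3)
 = 47/18 / (2/3)
 = 47/12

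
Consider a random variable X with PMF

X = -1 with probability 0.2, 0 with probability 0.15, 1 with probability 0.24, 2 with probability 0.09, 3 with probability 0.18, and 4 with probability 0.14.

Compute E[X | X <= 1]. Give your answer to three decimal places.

0.068

P(X <= 1) = 0.2 + 0.15 + 0.24 = 0.59.
E[X | X <= 1] = [(-1)·0.2 + 0·0.15 + 1·0.24] / 0.59
 = 0.04 / 0.59
 = 4/59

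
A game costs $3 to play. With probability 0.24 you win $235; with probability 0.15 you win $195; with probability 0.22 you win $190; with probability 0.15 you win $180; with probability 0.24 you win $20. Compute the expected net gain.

156.25

E[payout] = 235·0.24 + 195·0.15 + 190·0.22 + 180·0.15 + 20·0.24
 = 56.4 + 29.25 + 41.8 + 27 + 4.8
 = 159.25
Net = 159.25 - 3 = 156.25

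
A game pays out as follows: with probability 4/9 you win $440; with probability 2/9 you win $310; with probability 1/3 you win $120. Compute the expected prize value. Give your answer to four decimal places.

304.4444

E[payout] = 440·4/9 + 310·2/9 + 120·1/3
 = 1760/9 + 620/9 + 40
 = 2740/9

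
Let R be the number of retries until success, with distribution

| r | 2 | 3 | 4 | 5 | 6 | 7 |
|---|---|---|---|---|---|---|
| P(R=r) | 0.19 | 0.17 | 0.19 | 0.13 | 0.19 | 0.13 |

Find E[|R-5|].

E[|R-5|] = Σ |r-5|·P(R=r)
 = 3·0.19 + 2·0.17 + 1·0.19 + 0·0.13 + 1·0.19 + 2·0.13
 = 0.57 + 0.34 + 0.19 + 0 + 0.19 + 0.26
 = 1.55

1.55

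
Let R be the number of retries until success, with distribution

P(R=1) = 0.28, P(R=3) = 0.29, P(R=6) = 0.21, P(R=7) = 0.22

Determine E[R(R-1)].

E[R(R-1)] = Σ r(r-1)·P(R=r)
 = 0·0.28 + 6·0.29 + 30·0.21 + 42·0.22
 = 0 + 1.74 + 6.3 + 9.24
 = 17.28

17.28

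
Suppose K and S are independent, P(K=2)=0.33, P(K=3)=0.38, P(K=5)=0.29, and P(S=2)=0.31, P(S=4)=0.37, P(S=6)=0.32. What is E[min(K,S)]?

2.7552

E[min(K,S)] = Σ_k Σ_s min(k,s) · P(K=k)P(S=s)
 = 2·0.1023 + 2·0.1221 + 2·0.1056 + 2·0.1178 + 3·0.1406 + 3·0.1216 + 2·0.0899 + 4·0.1073 + 5·0.0928
 = 0.2046 + 0.2442 + 0.2112 + 0.2356 + 0.4218 + 0.3648 + 0.1798 + 0.4292 + 0.464
 = 2.7552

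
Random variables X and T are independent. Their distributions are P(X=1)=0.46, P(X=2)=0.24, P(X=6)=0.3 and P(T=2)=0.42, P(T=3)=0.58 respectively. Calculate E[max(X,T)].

E[max(X,T)] = Σ_x Σ_t max(x,t) · P(X=x)P(T=t)
 = 2·0.1932 + 3·0.2668 + 2·0.1008 + 3·0.1392 + 6·0.126 + 6·0.174
 = 0.3864 + 0.8004 + 0.2016 + 0.4176 + 0.756 + 1.044
 = 3.606

3.606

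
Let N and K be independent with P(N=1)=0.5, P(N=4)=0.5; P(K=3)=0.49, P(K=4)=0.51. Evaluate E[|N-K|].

1.5

E[|N-K|] = Σ_n Σ_k |n-k| · P(N=n)P(K=k)
 = 2·0.245 + 3·0.255 + 1·0.245 + 0·0.255
 = 0.49 + 0.765 + 0.245 + 0
 = 1.5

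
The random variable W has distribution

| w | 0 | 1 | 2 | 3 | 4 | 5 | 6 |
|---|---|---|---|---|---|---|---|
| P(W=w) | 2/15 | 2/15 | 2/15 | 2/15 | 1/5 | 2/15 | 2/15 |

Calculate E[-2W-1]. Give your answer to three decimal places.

-7.133

E[-2W-1] = Σ (-2w-1)·P(W=w)
 = (-1)·2/15 + (-3)·2/15 + (-5)·2/15 + (-7)·2/15 + (-9)·1/5 + (-11)·2/15 + (-13)·2/15
 = (-2/15) + (-2/5) + (-2/3) + (-14/15) + (-9/5) + (-22/15) + (-26/15)
 = -107/15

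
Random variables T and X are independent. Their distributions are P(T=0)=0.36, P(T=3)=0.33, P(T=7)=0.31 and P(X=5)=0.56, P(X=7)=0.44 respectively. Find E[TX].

18.5808

E[TX] = Σ_t Σ_x tx · P(T=t)P(X=x)
 = 0·0.2016 + 0·0.1584 + 15·0.1848 + 21·0.1452 + 35·0.1736 + 49·0.1364
 = 0 + 0 + 2.772 + 3.0492 + 6.076 + 6.6836
 = 18.5808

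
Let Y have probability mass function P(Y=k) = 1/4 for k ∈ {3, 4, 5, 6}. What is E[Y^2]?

E[Y^2] = Σ y^2·P(Y=y)
 = 9·1/4 + 16·1/4 + 25·1/4 + 36·1/4
 = 9/4 + 4 + 25/4 + 9
 = 43/2

21.5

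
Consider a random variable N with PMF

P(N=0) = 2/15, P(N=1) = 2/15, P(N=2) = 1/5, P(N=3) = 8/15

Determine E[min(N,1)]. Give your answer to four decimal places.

0.8667

E[min(N,1)] = Σ min(n,1)·P(N=n)
 = 0·2/15 + 1·2/15 + 1·1/5 + 1·8/15
 = 0 + 2/15 + 1/5 + 8/15
 = 13/15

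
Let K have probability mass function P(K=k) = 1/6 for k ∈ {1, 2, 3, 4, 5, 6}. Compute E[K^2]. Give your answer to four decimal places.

E[K^2] = Σ k^2·P(K=k)
 = 1·1/6 + 4·1/6 + 9·1/6 + 16·1/6 + 25·1/6 + 36·1/6
 = 1/6 + 2/3 + 3/2 + 8/3 + 25/6 + 6
 = 91/6

15.1667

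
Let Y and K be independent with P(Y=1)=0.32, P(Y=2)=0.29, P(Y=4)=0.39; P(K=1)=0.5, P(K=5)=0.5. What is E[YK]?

7.38

E[YK] = Σ_y Σ_k yk · P(Y=y)P(K=k)
 = 1·0.16 + 5·0.16 + 2·0.145 + 10·0.145 + 4·0.195 + 20·0.195
 = 0.16 + 0.8 + 0.29 + 1.45 + 0.78 + 3.9
 = 7.38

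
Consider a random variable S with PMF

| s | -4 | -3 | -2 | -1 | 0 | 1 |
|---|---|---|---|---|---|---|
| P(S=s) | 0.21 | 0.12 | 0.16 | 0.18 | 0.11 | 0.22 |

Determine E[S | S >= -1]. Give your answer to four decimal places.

P(S >= -1) = 0.18 + 0.11 + 0.22 = 0.51.
E[S | S >= -1] = [(-1)·0.18 + 0·0.11 + 1·0.22] / 0.51
 = 0.04 / 0.51
 = 4/51

0.0784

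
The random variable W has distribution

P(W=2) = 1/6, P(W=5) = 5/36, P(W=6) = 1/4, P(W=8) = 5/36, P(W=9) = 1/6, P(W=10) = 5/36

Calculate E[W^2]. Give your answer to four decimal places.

E[W^2] = Σ w^2·P(W=w)
 = 4·1/6 + 25·5/36 + 36·1/4 + 64·5/36 + 81·1/6 + 100·5/36
 = 2/3 + 125/36 + 9 + 80/9 + 27/2 + 125/9
 = 593/12

49.4167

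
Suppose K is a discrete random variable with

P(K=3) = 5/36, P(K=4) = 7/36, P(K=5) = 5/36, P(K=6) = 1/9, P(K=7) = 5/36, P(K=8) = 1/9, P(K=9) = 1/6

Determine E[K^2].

39.25

E[K^2] = Σ k^2·P(K=k)
 = 9·5/36 + 16·7/36 + 25·5/36 + 36·1/9 + 49·5/36 + 64·1/9 + 81·1/6
 = 5/4 + 28/9 + 125/36 + 4 + 245/36 + 64/9 + 27/2
 = 157/4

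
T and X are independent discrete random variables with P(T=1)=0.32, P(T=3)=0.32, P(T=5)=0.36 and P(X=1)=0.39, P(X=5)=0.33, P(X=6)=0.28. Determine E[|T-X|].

E[|T-X|] = Σ_t Σ_x |t-x| · P(T=t)P(X=x)
 = 0·0.1248 + 4·0.1056 + 5·0.0896 + 2·0.1248 + 2·0.1056 + 3·0.0896 + 4·0.1404 + 0·0.1188 + 1·0.1008
 = 0 + 0.4224 + 0.448 + 0.2496 + 0.2112 + 0.2688 + 0.5616 + 0 + 0.1008
 = 2.2624

2.2624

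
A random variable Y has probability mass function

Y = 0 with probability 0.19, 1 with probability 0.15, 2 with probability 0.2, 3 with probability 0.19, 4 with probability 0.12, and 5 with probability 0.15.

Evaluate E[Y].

2.35

E[Y] = Σ y·P(Y=y)
 = 0·0.19 + 1·0.15 + 2·0.2 + 3·0.19 + 4·0.12 + 5·0.15
 = 0 + 0.15 + 0.4 + 0.57 + 0.48 + 0.75
 = 2.35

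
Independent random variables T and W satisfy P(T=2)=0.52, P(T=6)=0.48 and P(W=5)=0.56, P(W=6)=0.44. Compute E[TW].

E[TW] = Σ_t Σ_w tw · P(T=t)P(W=w)
 = 10·0.2912 + 12·0.2288 + 30·0.2688 + 36·0.2112
 = 2.912 + 2.7456 + 8.064 + 7.6032
 = 21.3248

21.3248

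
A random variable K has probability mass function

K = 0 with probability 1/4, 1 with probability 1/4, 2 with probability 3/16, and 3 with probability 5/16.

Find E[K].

E[K] = Σ k·P(K=k)
 = 0·1/4 + 1·1/4 + 2·3/16 + 3·5/16
 = 0 + 1/4 + 3/8 + 15/16
 = 25/16

1.5625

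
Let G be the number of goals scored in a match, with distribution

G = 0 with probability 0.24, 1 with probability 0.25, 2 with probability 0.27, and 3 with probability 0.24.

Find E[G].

1.51

E[G] = Σ g·P(G=g)
 = 0·0.24 + 1·0.25 + 2·0.27 + 3·0.24
 = 0 + 0.25 + 0.54 + 0.72
 = 1.51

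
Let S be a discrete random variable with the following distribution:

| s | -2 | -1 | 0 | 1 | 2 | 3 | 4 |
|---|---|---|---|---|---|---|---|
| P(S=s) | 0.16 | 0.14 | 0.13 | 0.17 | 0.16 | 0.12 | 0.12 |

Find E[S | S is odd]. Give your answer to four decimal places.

0.9070

P(S is odd) = 0.14 + 0.17 + 0.12 = 0.43.
E[S | S is odd] = [(-1)·0.14 + 1·0.17 + 3·0.12] / 0.43
 = 0.39 / 0.43
 = 39/43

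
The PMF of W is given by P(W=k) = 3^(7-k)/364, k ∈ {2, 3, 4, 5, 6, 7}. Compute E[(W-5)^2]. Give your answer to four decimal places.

E[(W-5)^2] = Σ (w-5)^2·P(W=w)
 = 9·243/364 + 4·81/364 + 1·27/364 + 0·9/364 + 1·3/364 + 4·1/364
 = 2187/364 + 81/91 + 27/364 + 0 + 3/364 + 1/91
 = 2545/364

6.9918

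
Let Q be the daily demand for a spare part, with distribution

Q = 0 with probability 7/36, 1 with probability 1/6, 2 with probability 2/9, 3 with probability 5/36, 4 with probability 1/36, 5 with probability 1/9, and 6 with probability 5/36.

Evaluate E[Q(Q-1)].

E[Q(Q-1)] = Σ q(q-1)·P(Q=q)
 = 0·7/36 + 0·1/6 + 2·2/9 + 6·5/36 + 12·1/36 + 20·1/9 + 30·5/36
 = 0 + 0 + 4/9 + 5/6 + 1/3 + 20/9 + 25/6
 = 8

8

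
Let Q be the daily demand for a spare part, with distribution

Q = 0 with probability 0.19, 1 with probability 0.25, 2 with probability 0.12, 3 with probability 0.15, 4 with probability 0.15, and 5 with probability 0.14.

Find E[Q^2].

7.98

E[Q^2] = Σ q^2·P(Q=q)
 = 0·0.19 + 1·0.25 + 4·0.12 + 9·0.15 + 16·0.15 + 25·0.14
 = 0 + 0.25 + 0.48 + 1.35 + 2.4 + 3.5
 = 7.98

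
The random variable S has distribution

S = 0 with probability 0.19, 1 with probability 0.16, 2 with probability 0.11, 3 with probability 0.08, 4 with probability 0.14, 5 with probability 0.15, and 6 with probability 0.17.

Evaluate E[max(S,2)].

E[max(S,2)] = Σ max(s,2)·P(S=s)
 = 2·0.19 + 2·0.16 + 2·0.11 + 3·0.08 + 4·0.14 + 5·0.15 + 6·0.17
 = 0.38 + 0.32 + 0.22 + 0.24 + 0.56 + 0.75 + 1.02
 = 3.49

3.49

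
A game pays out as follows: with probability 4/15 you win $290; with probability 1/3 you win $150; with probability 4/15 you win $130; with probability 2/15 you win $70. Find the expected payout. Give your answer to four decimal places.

E[payout] = 290·4/15 + 150·1/3 + 130·4/15 + 70·2/15
 = 232/3 + 50 + 104/3 + 28/3
 = 514/3

171.3333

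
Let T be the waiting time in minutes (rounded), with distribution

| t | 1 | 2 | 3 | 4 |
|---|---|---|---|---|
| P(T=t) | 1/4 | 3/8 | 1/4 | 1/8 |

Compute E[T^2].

6

E[T^2] = Σ t^2·P(T=t)
 = 1·1/4 + 4·3/8 + 9·1/4 + 16·1/8
 = 1/4 + 3/2 + 9/4 + 2
 = 6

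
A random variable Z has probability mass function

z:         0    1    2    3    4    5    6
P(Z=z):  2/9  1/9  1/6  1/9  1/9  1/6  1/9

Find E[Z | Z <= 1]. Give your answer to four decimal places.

0.3333

P(Z <= 1) = 2/9 + 1/9 = 1/3.
E[Z | Z <= 1] = [0·2/9 + 1·1/9] / (1/3)
 = 1/9 / (1/3)
 = 1/3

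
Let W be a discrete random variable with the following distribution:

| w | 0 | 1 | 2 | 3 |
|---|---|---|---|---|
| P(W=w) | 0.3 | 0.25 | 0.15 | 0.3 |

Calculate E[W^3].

E[W^3] = Σ w^3·P(W=w)
 = 0·0.3 + 1·0.25 + 8·0.15 + 27·0.3
 = 0 + 0.25 + 1.2 + 8.1
 = 9.55

9.55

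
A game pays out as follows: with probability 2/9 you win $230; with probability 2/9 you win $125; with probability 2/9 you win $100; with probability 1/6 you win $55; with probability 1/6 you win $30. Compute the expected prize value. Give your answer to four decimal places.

E[payout] = 230·2/9 + 125·2/9 + 100·2/9 + 55·1/6 + 30·1/6
 = 460/9 + 250/9 + 200/9 + 55/6 + 5
 = 2075/18

115.2778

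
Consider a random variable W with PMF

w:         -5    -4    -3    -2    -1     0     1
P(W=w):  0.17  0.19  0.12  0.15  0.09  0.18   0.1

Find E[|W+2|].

E[|W+2|] = Σ |w+2|·P(W=w)
 = 3·0.17 + 2·0.19 + 1·0.12 + 0·0.15 + 1·0.09 + 2·0.18 + 3·0.1
 = 0.51 + 0.38 + 0.12 + 0 + 0.09 + 0.36 + 0.3
 = 1.76

1.76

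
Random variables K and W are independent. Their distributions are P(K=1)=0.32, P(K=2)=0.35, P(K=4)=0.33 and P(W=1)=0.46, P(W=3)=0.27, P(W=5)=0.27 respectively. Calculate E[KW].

6.1308

E[KW] = Σ_k Σ_w kw · P(K=k)P(W=w)
 = 1·0.1472 + 3·0.0864 + 5·0.0864 + 2·0.161 + 6·0.0945 + 10·0.0945 + 4·0.1518 + 12·0.0891 + 20·0.0891
 = 0.1472 + 0.2592 + 0.432 + 0.322 + 0.567 + 0.945 + 0.6072 + 1.0692 + 1.782
 = 6.1308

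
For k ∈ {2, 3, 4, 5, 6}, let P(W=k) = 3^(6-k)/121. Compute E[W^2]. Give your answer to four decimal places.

6.7934

E[W^2] = Σ w^2·P(W=w)
 = 4·81/121 + 9·27/121 + 16·9/121 + 25·3/121 + 36·1/121
 = 324/121 + 243/121 + 144/121 + 75/121 + 36/121
 = 822/121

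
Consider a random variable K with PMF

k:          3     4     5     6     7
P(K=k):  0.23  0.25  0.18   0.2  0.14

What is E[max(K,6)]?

6.14

E[max(K,6)] = Σ max(k,6)·P(K=k)
 = 6·0.23 + 6·0.25 + 6·0.18 + 6·0.2 + 7·0.14
 = 1.38 + 1.5 + 1.08 + 1.2 + 0.98
 = 6.14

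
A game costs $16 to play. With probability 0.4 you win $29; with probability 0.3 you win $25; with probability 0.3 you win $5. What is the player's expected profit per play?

4.6

E[payout] = 29·0.4 + 25·0.3 + 5·0.3
 = 11.6 + 7.5 + 1.5
 = 20.6
Net = 20.6 - 16 = 4.6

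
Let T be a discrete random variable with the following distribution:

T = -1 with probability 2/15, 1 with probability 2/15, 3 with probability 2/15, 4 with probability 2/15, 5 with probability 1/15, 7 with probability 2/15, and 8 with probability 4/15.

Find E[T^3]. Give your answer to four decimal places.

E[T^3] = Σ t^3·P(T=t)
 = (-1)·2/15 + 1·2/15 + 27·2/15 + 64·2/15 + 125·1/15 + 343·2/15 + 512·4/15
 = (-2/15) + 2/15 + 18/5 + 128/15 + 25/3 + 686/15 + 2048/15
 = 3041/15

202.7333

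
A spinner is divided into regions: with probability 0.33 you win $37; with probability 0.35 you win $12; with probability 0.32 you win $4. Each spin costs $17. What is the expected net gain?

E[payout] = 37·0.33 + 12·0.35 + 4·0.32
 = 12.21 + 4.2 + 1.28
 = 17.69
Net = 17.69 - 17 = 0.69

0.69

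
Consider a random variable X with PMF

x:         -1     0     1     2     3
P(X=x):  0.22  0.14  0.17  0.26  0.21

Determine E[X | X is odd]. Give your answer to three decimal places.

0.967

P(X is odd) = 0.22 + 0.17 + 0.21 = 0.6.
E[X | X is odd] = [(-1)·0.22 + 1·0.17 + 3·0.21] / 0.6
 = 0.58 / 0.6
 = 29/30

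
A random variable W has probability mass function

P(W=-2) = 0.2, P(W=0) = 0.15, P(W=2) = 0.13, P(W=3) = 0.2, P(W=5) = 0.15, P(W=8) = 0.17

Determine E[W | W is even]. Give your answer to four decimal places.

1.8769

P(W is even) = 0.2 + 0.15 + 0.13 + 0.17 = 0.65.
E[W | W is even] = [(-2)·0.2 + 0·0.15 + 2·0.13 + 8·0.17] / 0.65
 = 1.22 / 0.65
 = 122/65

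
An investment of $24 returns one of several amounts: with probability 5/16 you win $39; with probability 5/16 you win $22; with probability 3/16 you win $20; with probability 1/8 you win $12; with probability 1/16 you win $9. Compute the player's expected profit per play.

0.875

E[payout] = 39·5/16 + 22·5/16 + 20·3/16 + 12·1/8 + 9·1/16
 = 195/16 + 55/8 + 15/4 + 3/2 + 9/16
 = 199/8
Net = 199/8 - 24 = 7/8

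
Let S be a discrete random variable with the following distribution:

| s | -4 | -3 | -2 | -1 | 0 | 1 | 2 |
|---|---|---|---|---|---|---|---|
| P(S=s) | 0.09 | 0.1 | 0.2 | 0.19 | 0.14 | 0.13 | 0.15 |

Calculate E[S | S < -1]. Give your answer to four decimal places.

P(S < -1) = 0.09 + 0.1 + 0.2 = 0.39.
E[S | S < -1] = [(-4)·0.09 + (-3)·0.1 + (-2)·0.2] / 0.39
 = -1.06 / 0.39
 = -106/39

-2.7179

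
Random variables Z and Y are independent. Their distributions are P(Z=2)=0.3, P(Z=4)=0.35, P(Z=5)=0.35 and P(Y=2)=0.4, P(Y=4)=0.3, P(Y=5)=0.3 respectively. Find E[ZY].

13.125

E[ZY] = Σ_z Σ_y zy · P(Z=z)P(Y=y)
 = 4·0.12 + 8·0.09 + 10·0.09 + 8·0.14 + 16·0.105 + 20·0.105 + 10·0.14 + 20·0.105 + 25·0.105
 = 0.48 + 0.72 + 0.9 + 1.12 + 1.68 + 2.1 + 1.4 + 2.1 + 2.625
 = 13.125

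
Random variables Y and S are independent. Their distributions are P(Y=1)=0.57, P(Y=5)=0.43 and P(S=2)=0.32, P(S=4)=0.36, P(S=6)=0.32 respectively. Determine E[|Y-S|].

2.4152

E[|Y-S|] = Σ_y Σ_s |y-s| · P(Y=y)P(S=s)
 = 1·0.1824 + 3·0.2052 + 5·0.1824 + 3·0.1376 + 1·0.1548 + 1·0.1376
 = 0.1824 + 0.6156 + 0.912 + 0.4128 + 0.1548 + 0.1376
 = 2.4152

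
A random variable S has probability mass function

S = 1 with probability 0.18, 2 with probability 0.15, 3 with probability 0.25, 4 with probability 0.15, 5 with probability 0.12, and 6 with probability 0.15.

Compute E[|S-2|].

E[|S-2|] = Σ |s-2|·P(S=s)
 = 1·0.18 + 0·0.15 + 1·0.25 + 2·0.15 + 3·0.12 + 4·0.15
 = 0.18 + 0 + 0.25 + 0.3 + 0.36 + 0.6
 = 1.69

1.69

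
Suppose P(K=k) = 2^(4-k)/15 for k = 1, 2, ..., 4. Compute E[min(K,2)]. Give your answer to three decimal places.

E[min(K,2)] = Σ min(k,2)·P(K=k)
 = 1·8/15 + 2·4/15 + 2·2/15 + 2·1/15
 = 8/15 + 8/15 + 4/15 + 2/15
 = 22/15

1.467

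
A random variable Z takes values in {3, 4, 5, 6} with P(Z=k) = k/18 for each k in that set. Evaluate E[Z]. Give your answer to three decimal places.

E[Z] = Σ z·P(Z=z)
 = 3·1/6 + 4·2/9 + 5·5/18 + 6·1/3
 = 1/2 + 8/9 + 25/18 + 2
 = 43/9

4.778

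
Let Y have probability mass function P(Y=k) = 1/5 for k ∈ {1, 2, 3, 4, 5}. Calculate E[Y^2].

11

E[Y^2] = Σ y^2·P(Y=y)
 = 1·1/5 + 4·1/5 + 9·1/5 + 16·1/5 + 25·1/5
 = 1/5 + 4/5 + 9/5 + 16/5 + 5
 = 11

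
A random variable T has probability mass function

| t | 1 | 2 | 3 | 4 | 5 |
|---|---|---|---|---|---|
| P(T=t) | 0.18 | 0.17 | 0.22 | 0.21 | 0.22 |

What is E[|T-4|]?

E[|T-4|] = Σ |t-4|·P(T=t)
 = 3·0.18 + 2·0.17 + 1·0.22 + 0·0.21 + 1·0.22
 = 0.54 + 0.34 + 0.22 + 0 + 0.22
 = 1.32

1.32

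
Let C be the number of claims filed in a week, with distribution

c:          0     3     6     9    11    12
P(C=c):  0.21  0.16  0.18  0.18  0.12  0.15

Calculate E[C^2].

E[C^2] = Σ c^2·P(C=c)
 = 0·0.21 + 9·0.16 + 36·0.18 + 81·0.18 + 121·0.12 + 144·0.15
 = 0 + 1.44 + 6.48 + 14.58 + 14.52 + 21.6
 = 58.62

58.62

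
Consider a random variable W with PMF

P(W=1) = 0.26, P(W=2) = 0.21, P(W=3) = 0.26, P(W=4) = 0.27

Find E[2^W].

E[2^W] = Σ 2^w·P(W=w)
 = 2·0.26 + 4·0.21 + 8·0.26 + 16·0.27
 = 0.52 + 0.84 + 2.08 + 4.32
 = 7.76

7.76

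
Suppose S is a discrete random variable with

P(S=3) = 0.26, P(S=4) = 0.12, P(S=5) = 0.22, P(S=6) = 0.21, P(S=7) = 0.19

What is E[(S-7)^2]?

E[(S-7)^2] = Σ (s-7)^2·P(S=s)
 = 16·0.26 + 9·0.12 + 4·0.22 + 1·0.21 + 0·0.19
 = 4.16 + 1.08 + 0.88 + 0.21 + 0
 = 6.33

6.33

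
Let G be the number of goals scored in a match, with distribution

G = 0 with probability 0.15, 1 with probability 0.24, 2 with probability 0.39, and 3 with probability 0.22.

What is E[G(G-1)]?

2.1

E[G(G-1)] = Σ g(g-1)·P(G=g)
 = 0·0.15 + 0·0.24 + 2·0.39 + 6·0.22
 = 0 + 0 + 0.78 + 1.32
 = 2.1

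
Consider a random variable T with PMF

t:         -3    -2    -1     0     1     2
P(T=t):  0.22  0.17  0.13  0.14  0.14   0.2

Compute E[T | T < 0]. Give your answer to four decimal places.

-2.1731

P(T < 0) = 0.22 + 0.17 + 0.13 = 0.52.
E[T | T < 0] = [(-3)·0.22 + (-2)·0.17 + (-1)·0.13] / 0.52
 = -1.13 / 0.52
 = -113/52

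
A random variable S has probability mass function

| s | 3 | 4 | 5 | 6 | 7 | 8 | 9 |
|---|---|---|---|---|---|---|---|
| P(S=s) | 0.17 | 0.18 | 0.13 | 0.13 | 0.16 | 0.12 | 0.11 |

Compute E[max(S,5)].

6.25

E[max(S,5)] = Σ max(s,5)·P(S=s)
 = 5·0.17 + 5·0.18 + 5·0.13 + 6·0.13 + 7·0.16 + 8·0.12 + 9·0.11
 = 0.85 + 0.9 + 0.65 + 0.78 + 1.12 + 0.96 + 0.99
 = 6.25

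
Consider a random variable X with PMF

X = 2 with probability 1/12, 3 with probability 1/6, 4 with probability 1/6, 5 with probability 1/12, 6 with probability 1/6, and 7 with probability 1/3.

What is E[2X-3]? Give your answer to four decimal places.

E[2X-3] = Σ (2x-3)·P(X=x)
 = 1·1/12 + 3·1/6 + 5·1/6 + 7·1/12 + 9·1/6 + 11·1/3
 = 1/12 + 1/2 + 5/6 + 7/12 + 3/2 + 11/3
 = 43/6

7.1667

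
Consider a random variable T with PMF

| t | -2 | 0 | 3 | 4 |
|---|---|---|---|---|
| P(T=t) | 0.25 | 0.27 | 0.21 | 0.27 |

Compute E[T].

1.21

E[T] = Σ t·P(T=t)
 = (-2)·0.25 + 0·0.27 + 3·0.21 + 4·0.27
 = (-0.5) + 0 + 0.63 + 1.08
 = 1.21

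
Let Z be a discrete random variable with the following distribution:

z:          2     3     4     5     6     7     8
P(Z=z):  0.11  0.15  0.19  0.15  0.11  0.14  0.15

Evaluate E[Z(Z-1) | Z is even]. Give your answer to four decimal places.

25.3571

P(Z is even) = 0.11 + 0.19 + 0.11 + 0.15 = 0.56.
E[Z(Z-1) | Z is even] = [2·0.11 + 12·0.19 + 30·0.11 + 56·0.15] / 0.56
 = 14.2 / 0.56
 = 355/14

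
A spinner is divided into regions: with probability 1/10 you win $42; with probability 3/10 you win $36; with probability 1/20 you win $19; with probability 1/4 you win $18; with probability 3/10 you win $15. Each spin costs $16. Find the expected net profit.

8.95

E[payout] = 42·1/10 + 36·3/10 + 19·1/20 + 18·1/4 + 15·3/10
 = 21/5 + 54/5 + 19/20 + 9/2 + 9/2
 = 499/20
Net = 499/20 - 16 = 179/20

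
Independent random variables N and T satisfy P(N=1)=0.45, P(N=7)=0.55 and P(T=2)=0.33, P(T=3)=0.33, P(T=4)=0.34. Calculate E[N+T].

7.31

E[N+T] = Σ_n Σ_t (n+t) · P(N=n)P(T=t)
 = 3·0.1485 + 4·0.1485 + 5·0.153 + 9·0.1815 + 10·0.1815 + 11·0.187
 = 0.4455 + 0.594 + 0.765 + 1.6335 + 1.815 + 2.057
 = 7.31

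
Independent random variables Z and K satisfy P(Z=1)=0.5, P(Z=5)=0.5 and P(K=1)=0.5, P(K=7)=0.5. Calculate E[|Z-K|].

E[|Z-K|] = Σ_z Σ_k |z-k| · P(Z=z)P(K=k)
 = 0·0.25 + 6·0.25 + 4·0.25 + 2·0.25
 = 0 + 1.5 + 1 + 0.5
 = 3

3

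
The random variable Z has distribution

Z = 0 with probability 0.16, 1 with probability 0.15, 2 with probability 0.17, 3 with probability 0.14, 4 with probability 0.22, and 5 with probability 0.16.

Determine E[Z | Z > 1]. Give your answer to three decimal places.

P(Z > 1) = 0.17 + 0.14 + 0.22 + 0.16 = 0.69.
E[Z | Z > 1] = [2·0.17 + 3·0.14 + 4·0.22 + 5·0.16] / 0.69
 = 2.44 / 0.69
 = 244/69

3.536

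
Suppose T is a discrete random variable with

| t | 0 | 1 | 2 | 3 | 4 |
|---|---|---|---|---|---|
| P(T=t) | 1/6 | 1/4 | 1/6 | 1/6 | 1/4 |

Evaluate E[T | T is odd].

1.8

P(T is odd) = 1/4 + 1/6 = 5/12.
E[T | T is odd] = [1·1/4 + 3·1/6] / (5/12)
 = 3/4 / (5/12)
 = 9/5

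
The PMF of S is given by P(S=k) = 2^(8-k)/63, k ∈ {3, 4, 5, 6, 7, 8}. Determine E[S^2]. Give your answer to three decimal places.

E[S^2] = Σ s^2·P(S=s)
 = 9·32/63 + 16·16/63 + 25·8/63 + 36·4/63 + 49·2/63 + 64·1/63
 = 32/7 + 256/63 + 200/63 + 16/7 + 14/9 + 64/63
 = 50/3

16.667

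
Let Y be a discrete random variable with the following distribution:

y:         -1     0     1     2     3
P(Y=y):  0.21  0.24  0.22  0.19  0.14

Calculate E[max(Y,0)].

E[max(Y,0)] = Σ max(y,0)·P(Y=y)
 = 0·0.21 + 0·0.24 + 1·0.22 + 2·0.19 + 3·0.14
 = 0 + 0 + 0.22 + 0.38 + 0.42
 = 1.02

1.02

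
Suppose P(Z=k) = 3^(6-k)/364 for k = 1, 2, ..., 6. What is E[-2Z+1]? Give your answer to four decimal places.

-1.9835

E[-2Z+1] = Σ (-2z+1)·P(Z=z)
 = (-1)·243/364 + (-3)·81/364 + (-5)·27/364 + (-7)·9/364 + (-9)·3/364 + (-11)·1/364
 = (-243/364) + (-243/364) + (-135/364) + (-9/52) + (-27/364) + (-11/364)
 = -361/182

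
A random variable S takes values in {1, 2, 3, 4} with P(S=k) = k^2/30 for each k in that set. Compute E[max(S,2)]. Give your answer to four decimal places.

E[max(S,2)] = Σ max(s,2)·P(S=s)
 = 2·1/30 + 2·2/15 + 3·3/10 + 4·8/15
 = 1/15 + 4/15 + 9/10 + 32/15
 = 101/30

3.3667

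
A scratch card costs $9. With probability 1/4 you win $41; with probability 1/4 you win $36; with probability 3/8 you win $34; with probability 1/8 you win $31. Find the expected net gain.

26.875

E[payout] = 41·1/4 + 36·1/4 + 34·3/8 + 31·1/8
 = 41/4 + 9 + 51/4 + 31/8
 = 287/8
Net = 287/8 - 9 = 215/8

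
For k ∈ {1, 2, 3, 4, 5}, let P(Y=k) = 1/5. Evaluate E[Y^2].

11

E[Y^2] = Σ y^2·P(Y=y)
 = 1·1/5 + 4·1/5 + 9·1/5 + 16·1/5 + 25·1/5
 = 1/5 + 4/5 + 9/5 + 16/5 + 5
 = 11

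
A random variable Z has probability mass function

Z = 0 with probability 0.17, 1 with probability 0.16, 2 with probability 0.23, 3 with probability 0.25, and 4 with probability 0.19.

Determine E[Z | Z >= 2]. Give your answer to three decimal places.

P(Z >= 2) = 0.23 + 0.25 + 0.19 = 0.67.
E[Z | Z >= 2] = [2·0.23 + 3·0.25 + 4·0.19] / 0.67
 = 1.97 / 0.67
 = 197/67

2.940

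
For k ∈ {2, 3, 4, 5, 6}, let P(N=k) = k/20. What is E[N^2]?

22

E[N^2] = Σ n^2·P(N=n)
 = 4·1/10 + 9·3/20 + 16·1/5 + 25·1/4 + 36·3/10
 = 2/5 + 27/20 + 16/5 + 25/4 + 54/5
 = 22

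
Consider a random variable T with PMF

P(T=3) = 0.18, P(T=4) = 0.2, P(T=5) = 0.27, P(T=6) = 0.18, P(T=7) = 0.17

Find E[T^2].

E[T^2] = Σ t^2·P(T=t)
 = 9·0.18 + 16·0.2 + 25·0.27 + 36·0.18 + 49·0.17
 = 1.62 + 3.2 + 6.75 + 6.48 + 8.33
 = 26.38

26.38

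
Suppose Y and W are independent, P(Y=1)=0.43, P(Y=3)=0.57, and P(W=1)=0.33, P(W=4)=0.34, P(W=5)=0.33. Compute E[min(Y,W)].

1.7638

E[min(Y,W)] = Σ_y Σ_w min(y,w) · P(Y=y)P(W=w)
 = 1·0.1419 + 1·0.1462 + 1·0.1419 + 1·0.1881 + 3·0.1938 + 3·0.1881
 = 0.1419 + 0.1462 + 0.1419 + 0.1881 + 0.5814 + 0.5643
 = 1.7638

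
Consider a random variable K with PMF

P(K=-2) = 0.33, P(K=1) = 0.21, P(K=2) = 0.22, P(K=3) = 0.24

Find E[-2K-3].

E[-2K-3] = Σ (-2k-3)·P(K=k)
 = 1·0.33 + (-5)·0.21 + (-7)·0.22 + (-9)·0.24
 = 0.33 + (-1.05) + (-1.54) + (-2.16)
 = -4.42

-4.42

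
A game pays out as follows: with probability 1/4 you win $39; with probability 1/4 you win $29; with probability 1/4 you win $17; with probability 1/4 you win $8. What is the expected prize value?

23.25

E[payout] = 39·1/4 + 29·1/4 + 17·1/4 + 8·1/4
 = 39/4 + 29/4 + 17/4 + 2
 = 93/4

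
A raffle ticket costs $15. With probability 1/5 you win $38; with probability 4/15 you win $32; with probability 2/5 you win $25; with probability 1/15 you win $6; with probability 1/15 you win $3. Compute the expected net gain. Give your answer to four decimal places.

E[payout] = 38·1/5 + 32·4/15 + 25·2/5 + 6·1/15 + 3·1/15
 = 38/5 + 128/15 + 10 + 2/5 + 1/5
 = 401/15
Net = 401/15 - 15 = 176/15

11.7333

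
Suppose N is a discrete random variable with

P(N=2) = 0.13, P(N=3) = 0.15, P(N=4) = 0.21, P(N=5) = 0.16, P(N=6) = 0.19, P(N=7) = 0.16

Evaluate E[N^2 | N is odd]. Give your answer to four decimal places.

P(N is odd) = 0.15 + 0.16 + 0.16 = 0.47.
E[N^2 | N is odd] = [9·0.15 + 25·0.16 + 49·0.16] / 0.47
 = 13.19 / 0.47
 = 1319/47

28.0638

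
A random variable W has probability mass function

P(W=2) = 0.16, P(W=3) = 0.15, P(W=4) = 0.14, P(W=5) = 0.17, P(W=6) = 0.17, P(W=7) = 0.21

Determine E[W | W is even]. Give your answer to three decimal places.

4.043

P(W is even) = 0.16 + 0.14 + 0.17 = 0.47.
E[W | W is even] = [2·0.16 + 4·0.14 + 6·0.17] / 0.47
 = 1.9 / 0.47
 = 190/47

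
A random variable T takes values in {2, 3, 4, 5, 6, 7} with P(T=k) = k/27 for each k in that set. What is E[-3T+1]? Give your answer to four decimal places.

E[-3T+1] = Σ (-3t+1)·P(T=t)
 = (-5)·2/27 + (-8)·1/9 + (-11)·4/27 + (-14)·5/27 + (-17)·2/9 + (-20)·7/27
 = (-10/27) + (-8/9) + (-44/27) + (-70/27) + (-34/9) + (-140/27)
 = -130/9

-14.4444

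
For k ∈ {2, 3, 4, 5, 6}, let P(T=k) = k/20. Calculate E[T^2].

22

E[T^2] = Σ t^2·P(T=t)
 = 4·1/10 + 9·3/20 + 16·1/5 + 25·1/4 + 36·3/10
 = 2/5 + 27/20 + 16/5 + 25/4 + 54/5
 = 22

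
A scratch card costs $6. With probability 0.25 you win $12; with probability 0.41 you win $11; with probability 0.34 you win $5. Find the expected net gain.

3.21

E[payout] = 12·0.25 + 11·0.41 + 5·0.34
 = 3 + 4.51 + 1.7
 = 9.21
Net = 9.21 - 6 = 3.21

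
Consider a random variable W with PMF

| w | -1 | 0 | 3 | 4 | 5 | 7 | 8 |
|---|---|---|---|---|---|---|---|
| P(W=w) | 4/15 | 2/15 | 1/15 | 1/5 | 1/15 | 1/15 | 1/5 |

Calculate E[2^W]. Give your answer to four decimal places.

E[2^W] = Σ 2^w·P(W=w)
 = 1/2·4/15 + 1·2/15 + 8·1/15 + 16·1/5 + 32·1/15 + 128·1/15 + 256·1/5
 = 2/15 + 2/15 + 8/15 + 16/5 + 32/15 + 128/15 + 256/5
 = 988/15

65.8667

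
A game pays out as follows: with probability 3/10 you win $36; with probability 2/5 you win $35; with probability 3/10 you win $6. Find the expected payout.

26.6

E[payout] = 36·3/10 + 35·2/5 + 6·3/10
 = 54/5 + 14 + 9/5
 = 133/5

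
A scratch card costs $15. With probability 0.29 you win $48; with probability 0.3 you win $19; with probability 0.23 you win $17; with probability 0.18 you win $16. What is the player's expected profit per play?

11.41

E[payout] = 48·0.29 + 19·0.3 + 17·0.23 + 16·0.18
 = 13.92 + 5.7 + 3.91 + 2.88
 = 26.41
Net = 26.41 - 15 = 11.41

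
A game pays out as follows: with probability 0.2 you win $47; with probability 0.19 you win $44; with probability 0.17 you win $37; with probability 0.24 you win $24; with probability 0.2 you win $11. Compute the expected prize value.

32.01

E[payout] = 47·0.2 + 44·0.19 + 37·0.17 + 24·0.24 + 11·0.2
 = 9.4 + 8.36 + 6.29 + 5.76 + 2.2
 = 32.01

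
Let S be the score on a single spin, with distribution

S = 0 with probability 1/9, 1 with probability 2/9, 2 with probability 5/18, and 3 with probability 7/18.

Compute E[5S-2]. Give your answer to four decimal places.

7.7222

E[5S-2] = Σ (5s-2)·P(S=s)
 = (-2)·1/9 + 3·2/9 + 8·5/18 + 13·7/18
 = (-2/9) + 2/3 + 20/9 + 91/18
 = 139/18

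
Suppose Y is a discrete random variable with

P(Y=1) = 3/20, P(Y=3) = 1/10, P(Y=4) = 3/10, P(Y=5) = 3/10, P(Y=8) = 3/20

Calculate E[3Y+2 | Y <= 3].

P(Y <= 3) = 3/20 + 1/10 = 1/4.
E[3Y+2 | Y <= 3] = [5·3/20 + 11·1/10] / (1/4)
 = 37/20 / (1/4)
 = 37/5

7.4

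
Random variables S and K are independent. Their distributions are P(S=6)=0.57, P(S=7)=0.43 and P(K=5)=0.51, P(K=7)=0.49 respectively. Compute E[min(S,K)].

5.7007

E[min(S,K)] = Σ_s Σ_k min(s,k) · P(S=s)P(K=k)
 = 5·0.2907 + 6·0.2793 + 5·0.2193 + 7·0.2107
 = 1.4535 + 1.6758 + 1.0965 + 1.4749
 = 5.7007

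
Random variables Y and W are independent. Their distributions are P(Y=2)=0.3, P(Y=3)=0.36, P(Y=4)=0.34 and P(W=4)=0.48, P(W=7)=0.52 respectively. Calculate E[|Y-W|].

E[|Y-W|] = Σ_y Σ_w |y-w| · P(Y=y)P(W=w)
 = 2·0.144 + 5·0.156 + 1·0.1728 + 4·0.1872 + 0·0.1632 + 3·0.1768
 = 0.288 + 0.78 + 0.1728 + 0.7488 + 0 + 0.5304
 = 2.52

2.52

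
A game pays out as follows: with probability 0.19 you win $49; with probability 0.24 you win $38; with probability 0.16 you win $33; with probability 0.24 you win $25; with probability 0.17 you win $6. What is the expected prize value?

30.73

E[payout] = 49·0.19 + 38·0.24 + 33·0.16 + 25·0.24 + 6·0.17
 = 9.31 + 9.12 + 5.28 + 6 + 1.02
 = 30.73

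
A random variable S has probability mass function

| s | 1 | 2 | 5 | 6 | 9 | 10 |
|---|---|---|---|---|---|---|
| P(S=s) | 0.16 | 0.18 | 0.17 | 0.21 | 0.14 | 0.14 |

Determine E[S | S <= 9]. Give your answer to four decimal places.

P(S <= 9) = 0.16 + 0.18 + 0.17 + 0.21 + 0.14 = 0.86.
E[S | S <= 9] = [1·0.16 + 2·0.18 + 5·0.17 + 6·0.21 + 9·0.14] / 0.86
 = 3.89 / 0.86
 = 389/86

4.5233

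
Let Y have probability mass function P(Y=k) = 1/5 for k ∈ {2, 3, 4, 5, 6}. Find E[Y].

4

E[Y] = Σ y·P(Y=y)
 = 2·1/5 + 3·1/5 + 4·1/5 + 5·1/5 + 6·1/5
 = 2/5 + 3/5 + 4/5 + 1 + 6/5
 = 4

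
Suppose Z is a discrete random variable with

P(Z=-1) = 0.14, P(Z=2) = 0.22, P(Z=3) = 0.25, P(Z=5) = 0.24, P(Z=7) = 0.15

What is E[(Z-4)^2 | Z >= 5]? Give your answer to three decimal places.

4.077

P(Z >= 5) = 0.24 + 0.15 = 0.39.
E[(Z-4)^2 | Z >= 5] = [1·0.24 + 9·0.15] / 0.39
 = 1.59 / 0.39
 = 53/13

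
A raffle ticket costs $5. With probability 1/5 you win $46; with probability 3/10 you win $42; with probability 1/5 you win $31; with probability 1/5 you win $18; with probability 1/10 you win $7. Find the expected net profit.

E[payout] = 46·1/5 + 42·3/10 + 31·1/5 + 18·1/5 + 7·1/10
 = 46/5 + 63/5 + 31/5 + 18/5 + 7/10
 = 323/10
Net = 323/10 - 5 = 273/10

27.3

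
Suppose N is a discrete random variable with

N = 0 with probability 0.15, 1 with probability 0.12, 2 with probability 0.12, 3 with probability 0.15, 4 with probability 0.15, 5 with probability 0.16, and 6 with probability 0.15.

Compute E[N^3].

67.13

E[N^3] = Σ n^3·P(N=n)
 = 0·0.15 + 1·0.12 + 8·0.12 + 27·0.15 + 64·0.15 + 125·0.16 + 216·0.15
 = 0 + 0.12 + 0.96 + 4.05 + 9.6 + 20 + 32.4
 = 67.13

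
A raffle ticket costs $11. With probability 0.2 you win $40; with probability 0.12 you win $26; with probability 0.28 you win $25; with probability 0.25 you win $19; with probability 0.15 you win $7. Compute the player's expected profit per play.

E[payout] = 40·0.2 + 26·0.12 + 25·0.28 + 19·0.25 + 7·0.15
 = 8 + 3.12 + 7 + 4.75 + 1.05
 = 23.92
Net = 23.92 - 11 = 12.92

12.92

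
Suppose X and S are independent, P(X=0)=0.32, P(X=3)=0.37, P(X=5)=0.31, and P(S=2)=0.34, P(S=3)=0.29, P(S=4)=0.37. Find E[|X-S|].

E[|X-S|] = Σ_x Σ_s |x-s| · P(X=x)P(S=s)
 = 2·0.1088 + 3·0.0928 + 4·0.1184 + 1·0.1258 + 0·0.1073 + 1·0.1369 + 3·0.1054 + 2·0.0899 + 1·0.1147
 = 0.2176 + 0.2784 + 0.4736 + 0.1258 + 0 + 0.1369 + 0.3162 + 0.1798 + 0.1147
 = 1.843

1.843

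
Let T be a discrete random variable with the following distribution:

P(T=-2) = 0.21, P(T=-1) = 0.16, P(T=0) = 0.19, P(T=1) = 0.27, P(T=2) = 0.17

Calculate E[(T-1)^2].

E[(T-1)^2] = Σ (t-1)^2·P(T=t)
 = 9·0.21 + 4·0.16 + 1·0.19 + 0·0.27 + 1·0.17
 = 1.89 + 0.64 + 0.19 + 0 + 0.17
 = 2.89

2.89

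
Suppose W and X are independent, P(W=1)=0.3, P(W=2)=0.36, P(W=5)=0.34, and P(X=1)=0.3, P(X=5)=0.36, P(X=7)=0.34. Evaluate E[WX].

E[WX] = Σ_w Σ_x wx · P(W=w)P(X=x)
 = 1·0.09 + 5·0.108 + 7·0.102 + 2·0.108 + 10·0.1296 + 14·0.1224 + 5·0.102 + 25·0.1224 + 35·0.1156
 = 0.09 + 0.54 + 0.714 + 0.216 + 1.296 + 1.7136 + 0.51 + 3.06 + 4.046
 = 12.1856

12.1856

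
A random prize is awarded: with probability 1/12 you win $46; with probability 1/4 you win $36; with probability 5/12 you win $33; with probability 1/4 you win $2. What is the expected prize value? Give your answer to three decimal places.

E[payout] = 46·1/12 + 36·1/4 + 33·5/12 + 2·1/4
 = 23/6 + 9 + 55/4 + 1/2
 = 325/12

27.083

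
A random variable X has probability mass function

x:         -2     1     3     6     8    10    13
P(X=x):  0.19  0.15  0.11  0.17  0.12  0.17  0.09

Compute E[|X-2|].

E[|X-2|] = Σ |x-2|·P(X=x)
 = 4·0.19 + 1·0.15 + 1·0.11 + 4·0.17 + 6·0.12 + 8·0.17 + 11·0.09
 = 0.76 + 0.15 + 0.11 + 0.68 + 0.72 + 1.36 + 0.99
 = 4.77

4.77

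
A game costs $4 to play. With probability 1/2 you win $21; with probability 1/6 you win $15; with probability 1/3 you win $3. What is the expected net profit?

10

E[payout] = 21·1/2 + 15·1/6 + 3·1/3
 = 21/2 + 5/2 + 1
 = 14
Net = 14 - 4 = 10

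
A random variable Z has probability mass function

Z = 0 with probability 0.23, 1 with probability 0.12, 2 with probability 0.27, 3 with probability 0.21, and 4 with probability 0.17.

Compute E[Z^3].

E[Z^3] = Σ z^3·P(Z=z)
 = 0·0.23 + 1·0.12 + 8·0.27 + 27·0.21 + 64·0.17
 = 0 + 0.12 + 2.16 + 5.67 + 10.88
 = 18.83

18.83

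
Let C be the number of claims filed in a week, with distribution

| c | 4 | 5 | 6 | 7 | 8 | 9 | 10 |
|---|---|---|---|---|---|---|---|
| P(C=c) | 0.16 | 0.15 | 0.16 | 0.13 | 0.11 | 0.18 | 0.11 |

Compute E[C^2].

51.06

E[C^2] = Σ c^2·P(C=c)
 = 16·0.16 + 25·0.15 + 36·0.16 + 49·0.13 + 64·0.11 + 81·0.18 + 100·0.11
 = 2.56 + 3.75 + 5.76 + 6.37 + 7.04 + 14.58 + 11
 = 51.06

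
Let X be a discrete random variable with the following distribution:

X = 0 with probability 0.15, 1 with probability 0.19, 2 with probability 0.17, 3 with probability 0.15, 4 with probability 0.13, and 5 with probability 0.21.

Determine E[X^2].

9.55

E[X^2] = Σ x^2·P(X=x)
 = 0·0.15 + 1·0.19 + 4·0.17 + 9·0.15 + 16·0.13 + 25·0.21
 = 0 + 0.19 + 0.68 + 1.35 + 2.08 + 5.25
 = 9.55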